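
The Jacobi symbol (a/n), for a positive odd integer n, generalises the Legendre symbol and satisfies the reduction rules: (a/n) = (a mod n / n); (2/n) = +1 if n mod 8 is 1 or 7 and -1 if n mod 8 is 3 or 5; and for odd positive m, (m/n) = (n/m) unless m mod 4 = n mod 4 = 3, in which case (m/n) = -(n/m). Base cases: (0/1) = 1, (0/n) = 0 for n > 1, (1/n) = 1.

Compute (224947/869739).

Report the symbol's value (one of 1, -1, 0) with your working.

reciprocity: (224947/869739) = -1·(869739/224947) since 224947 mod 4 = 3, 869739 mod 4 = 3; sign now -1
(869739/224947) = (194898/224947)   [reduce mod 224947]
194898 = 2^1·97449; (2/224947) = -1 since 224947 mod 8 = 3, so (194898/224947) = (-1)^1·(97449/224947); sign now +1
reciprocity: (97449/224947) = +1·(224947/97449) since 97449 mod 4 = 1, 224947 mod 4 = 3; sign now +1
(224947/97449) = (30049/97449)   [reduce mod 97449]
reciprocity: (30049/97449) = +1·(97449/30049) since 30049 mod 4 = 1, 97449 mod 4 = 1; sign now +1
(97449/30049) = (7302/30049)   [reduce mod 30049]
7302 = 2^1·3651; (2/30049) = +1 since 30049 mod 8 = 1, so (7302/30049) = (+1)^1·(3651/30049); sign now +1
reciprocity: (3651/30049) = +1·(30049/3651) since 3651 mod 4 = 3, 30049 mod 4 = 1; sign now +1
(30049/3651) = (841/3651)   [reduce mod 3651]
reciprocity: (841/3651) = +1·(3651/841) since 841 mod 4 = 1, 3651 mod 4 = 3; sign now +1
(3651/841) = (287/841)   [reduce mod 841]
reciprocity: (287/841) = +1·(841/287) since 287 mod 4 = 3, 841 mod 4 = 1; sign now +1
(841/287) = (267/287)   [reduce mod 287]
reciprocity: (267/287) = -1·(287/267) since 267 mod 4 = 3, 287 mod 4 = 3; sign now -1
(287/267) = (20/267)   [reduce mod 267]
20 = 2^2·5; (2/267) = -1 since 267 mod 8 = 3, so (20/267) = (-1)^2·(5/267); sign now -1
reciprocity: (5/267) = +1·(267/5) since 5 mod 4 = 1, 267 mod 4 = 3; sign now -1
(267/5) = (2/5)   [reduce mod 5]
2 = 2^1·1; (2/5) = -1 since 5 mod 8 = 5, so (2/5) = (-1)^1·(1/5); sign now +1
(1/5) = 1; final value = sign = +1

1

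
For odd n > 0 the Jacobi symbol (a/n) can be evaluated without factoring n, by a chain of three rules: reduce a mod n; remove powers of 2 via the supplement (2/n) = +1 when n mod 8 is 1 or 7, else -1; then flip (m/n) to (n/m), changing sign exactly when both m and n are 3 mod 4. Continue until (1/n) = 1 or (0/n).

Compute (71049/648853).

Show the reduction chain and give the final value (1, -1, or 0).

flip (71049/648853) -> (648853/71049): both odd, 71049 mod 4 = 1, 648853 mod 4 = 1, so the flip contributes +1; sign now +1
(648853/71049): 648853 mod 71049 = 9412, so (648853/71049) = (9412/71049)
factor out 2^2: 9412 = 2^2·2353; with 71049 mod 8 = 1, (2/71049) = +1; sign now +1; continue with (2353/71049)
flip (2353/71049) -> (71049/2353): both odd, 2353 mod 4 = 1, 71049 mod 4 = 1, so the flip contributes +1; sign now +1
(71049/2353): 71049 mod 2353 = 459, so (71049/2353) = (459/2353)
flip (459/2353) -> (2353/459): both odd, 459 mod 4 = 3, 2353 mod 4 = 1, so the flip contributes +1; sign now +1
(2353/459): 2353 mod 459 = 58, so (2353/459) = (58/459)
factor out 2^1: 58 = 2^1·29; with 459 mod 8 = 3, (2/459) = -1; sign now -1; continue with (29/459)
flip (29/459) -> (459/29): both odd, 29 mod 4 = 1, 459 mod 4 = 3, so the flip contributes +1; sign now -1
(459/29): 459 mod 29 = 24, so (459/29) = (24/29)
factor out 2^3: 24 = 2^3·3; with 29 mod 8 = 5, (2/29) = -1; sign now +1; continue with (3/29)
flip (3/29) -> (29/3): both odd, 3 mod 4 = 3, 29 mod 4 = 1, so the flip contributes +1; sign now +1
(29/3): 29 mod 3 = 2, so (29/3) = (2/3)
factor out 2^1: 2 = 2^1·1; with 3 mod 8 = 3, (2/3) = -1; sign now -1; continue with (1/3)
reached (1/3) = 1, so the symbol is -1

-1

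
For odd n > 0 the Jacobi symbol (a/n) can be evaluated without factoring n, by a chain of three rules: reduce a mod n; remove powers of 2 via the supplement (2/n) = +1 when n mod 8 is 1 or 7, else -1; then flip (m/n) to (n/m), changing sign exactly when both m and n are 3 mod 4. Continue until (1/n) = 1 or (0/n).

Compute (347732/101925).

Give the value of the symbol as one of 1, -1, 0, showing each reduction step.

1

(347732/101925) = (41957/101925)   [reduce mod 101925]
reciprocity: (41957/101925) = +1·(101925/41957) since 41957 mod 4 = 1, 101925 mod 4 = 1; sign now +1
(101925/41957) = (18011/41957)   [reduce mod 41957]
reciprocity: (18011/41957) = +1·(41957/18011) since 18011 mod 4 = 3, 41957 mod 4 = 1; sign now +1
(41957/18011) = (5935/18011)   [reduce mod 18011]
reciprocity: (5935/18011) = -1·(18011/5935) since 5935 mod 4 = 3, 18011 mod 4 = 3; sign now -1
(18011/5935) = (206/5935)   [reduce mod 5935]
206 = 2^1·103; (2/5935) = +1 since 5935 mod 8 = 7, so (206/5935) = (+1)^1·(103/5935); sign now -1
reciprocity: (103/5935) = -1·(5935/103) since 103 mod 4 = 3, 5935 mod 4 = 3; sign now +1
(5935/103) = (64/103)   [reduce mod 103]
64 = 2^6·1; (2/103) = +1 since 103 mod 8 = 7, so (64/103) = (+1)^6·(1/103); sign now +1
(1/103) = 1; final value = sign = +1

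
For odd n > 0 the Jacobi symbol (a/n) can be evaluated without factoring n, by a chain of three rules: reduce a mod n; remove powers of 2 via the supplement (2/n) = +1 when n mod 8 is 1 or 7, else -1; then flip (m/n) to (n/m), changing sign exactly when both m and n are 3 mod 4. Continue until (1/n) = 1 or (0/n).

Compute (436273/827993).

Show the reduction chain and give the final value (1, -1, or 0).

1

flip (436273/827993) -> (827993/436273): both odd, 436273 mod 4 = 1, 827993 mod 4 = 1, so the flip contributes +1; sign now +1
(827993/436273): 827993 mod 436273 = 391720, so (827993/436273) = (391720/436273)
factor out 2^3: 391720 = 2^3·48965; with 436273 mod 8 = 1, (2/436273) = +1; sign now +1; continue with (48965/436273)
flip (48965/436273) -> (436273/48965): both odd, 48965 mod 4 = 1, 436273 mod 4 = 1, so the flip contributes +1; sign now +1
(436273/48965): 436273 mod 48965 = 44553, so (436273/48965) = (44553/48965)
flip (44553/48965) -> (48965/44553): both odd, 44553 mod 4 = 1, 48965 mod 4 = 1, so the flip contributes +1; sign now +1
(48965/44553): 48965 mod 44553 = 4412, so (48965/44553) = (4412/44553)
factor out 2^2: 4412 = 2^2·1103; with 44553 mod 8 = 1, (2/44553) = +1; sign now +1; continue with (1103/44553)
flip (1103/44553) -> (44553/1103): both odd, 1103 mod 4 = 3, 44553 mod 4 = 1, so the flip contributes +1; sign now +1
(44553/1103): 44553 mod 1103 = 433, so (44553/1103) = (433/1103)
flip (433/1103) -> (1103/433): both odd, 433 mod 4 = 1, 1103 mod 4 = 3, so the flip contributes +1; sign now +1
(1103/433): 1103 mod 433 = 237, so (1103/433) = (237/433)
flip (237/433) -> (433/237): both odd, 237 mod 4 = 1, 433 mod 4 = 1, so the flip contributes +1; sign now +1
(433/237): 433 mod 237 = 196, so (433/237) = (196/237)
factor out 2^2: 196 = 2^2·49; with 237 mod 8 = 5, (2/237) = -1; sign now +1; continue with (49/237)
flip (49/237) -> (237/49): both odd, 49 mod 4 = 1, 237 mod 4 = 1, so the flip contributes +1; sign now +1
(237/49): 237 mod 49 = 41, so (237/49) = (41/49)
flip (41/49) -> (49/41): both odd, 41 mod 4 = 1, 49 mod 4 = 1, so the flip contributes +1; sign now +1
(49/41): 49 mod 41 = 8, so (49/41) = (8/41)
factor out 2^3: 8 = 2^3·1; with 41 mod 8 = 1, (2/41) = +1; sign now +1; continue with (1/41)
reached (1/41) = 1, so the symbol is +1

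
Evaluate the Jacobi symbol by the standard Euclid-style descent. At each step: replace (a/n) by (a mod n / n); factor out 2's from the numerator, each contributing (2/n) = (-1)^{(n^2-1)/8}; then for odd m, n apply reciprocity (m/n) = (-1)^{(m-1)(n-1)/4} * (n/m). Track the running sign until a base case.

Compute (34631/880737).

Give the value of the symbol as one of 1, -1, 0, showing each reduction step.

-1

reciprocity: (34631/880737) = +1·(880737/34631) since 34631 mod 4 = 3, 880737 mod 4 = 1; sign now +1
(880737/34631) = (14962/34631)   [reduce mod 34631]
14962 = 2^1·7481; (2/34631) = +1 since 34631 mod 8 = 7, so (14962/34631) = (+1)^1·(7481/34631); sign now +1
reciprocity: (7481/34631) = +1·(34631/7481) since 7481 mod 4 = 1, 34631 mod 4 = 3; sign now +1
(34631/7481) = (4707/7481)   [reduce mod 7481]
reciprocity: (4707/7481) = +1·(7481/4707) since 4707 mod 4 = 3, 7481 mod 4 = 1; sign now +1
(7481/4707) = (2774/4707)   [reduce mod 4707]
2774 = 2^1·1387; (2/4707) = -1 since 4707 mod 8 = 3, so (2774/4707) = (-1)^1·(1387/4707); sign now -1
reciprocity: (1387/4707) = -1·(4707/1387) since 1387 mod 4 = 3, 4707 mod 4 = 3; sign now +1
(4707/1387) = (546/1387)   [reduce mod 1387]
546 = 2^1·273; (2/1387) = -1 since 1387 mod 8 = 3, so (546/1387) = (-1)^1·(273/1387); sign now -1
reciprocity: (273/1387) = +1·(1387/273) since 273 mod 4 = 1, 1387 mod 4 = 3; sign now -1
(1387/273) = (22/273)   [reduce mod 273]
22 = 2^1·11; (2/273) = +1 since 273 mod 8 = 1, so (22/273) = (+1)^1·(11/273); sign now -1
reciprocity: (11/273) = +1·(273/11) since 11 mod 4 = 3, 273 mod 4 = 1; sign now -1
(273/11) = (9/11)   [reduce mod 11]
reciprocity: (9/11) = +1·(11/9) since 9 mod 4 = 1, 11 mod 4 = 3; sign now -1
(11/9) = (2/9)   [reduce mod 9]
2 = 2^1·1; (2/9) = +1 since 9 mod 8 = 1, so (2/9) = (+1)^1·(1/9); sign now -1
(1/9) = 1; final value = sign = -1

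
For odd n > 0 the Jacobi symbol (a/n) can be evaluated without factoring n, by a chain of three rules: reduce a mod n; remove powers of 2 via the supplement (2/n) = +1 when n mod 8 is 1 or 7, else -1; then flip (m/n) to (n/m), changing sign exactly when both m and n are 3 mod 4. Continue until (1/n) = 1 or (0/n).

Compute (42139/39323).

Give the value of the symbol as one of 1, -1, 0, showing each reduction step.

(42139/39323): 42139 mod 39323 = 2816, so (42139/39323) = (2816/39323)
factor out 2^8: 2816 = 2^8·11; with 39323 mod 8 = 3, (2/39323) = -1; sign now +1; continue with (11/39323)
flip (11/39323) -> (39323/11): both odd, 11 mod 4 = 3, 39323 mod 4 = 3, so the flip contributes -1; sign now -1
(39323/11): 39323 mod 11 = 9, so (39323/11) = (9/11)
flip (9/11) -> (11/9): both odd, 9 mod 4 = 1, 11 mod 4 = 3, so the flip contributes +1; sign now -1
(11/9): 11 mod 9 = 2, so (11/9) = (2/9)
factor out 2^1: 2 = 2^1·1; with 9 mod 8 = 1, (2/9) = +1; sign now -1; continue with (1/9)
reached (1/9) = 1, so the symbol is -1

-1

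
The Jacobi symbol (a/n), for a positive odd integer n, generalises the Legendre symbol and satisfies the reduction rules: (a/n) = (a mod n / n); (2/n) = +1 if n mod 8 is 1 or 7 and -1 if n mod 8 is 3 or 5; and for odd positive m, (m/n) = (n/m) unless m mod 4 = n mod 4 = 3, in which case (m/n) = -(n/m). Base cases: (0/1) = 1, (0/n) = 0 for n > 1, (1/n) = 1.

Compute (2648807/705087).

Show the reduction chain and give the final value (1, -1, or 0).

1

(2648807/705087) = (533546/705087)   [reduce mod 705087]
533546 = 2^1·266773; (2/705087) = +1 since 705087 mod 8 = 7, so (533546/705087) = (+1)^1·(266773/705087); sign now +1
reciprocity: (266773/705087) = +1·(705087/266773) since 266773 mod 4 = 1, 705087 mod 4 = 3; sign now +1
(705087/266773) = (171541/266773)   [reduce mod 266773]
reciprocity: (171541/266773) = +1·(266773/171541) since 171541 mod 4 = 1, 266773 mod 4 = 1; sign now +1
(266773/171541) = (95232/171541)   [reduce mod 171541]
95232 = 2^10·93; (2/171541) = -1 since 171541 mod 8 = 5, so (95232/171541) = (-1)^10·(93/171541); sign now +1
reciprocity: (93/171541) = +1·(171541/93) since 93 mod 4 = 1, 171541 mod 4 = 1; sign now +1
(171541/93) = (49/93)   [reduce mod 93]
reciprocity: (49/93) = +1·(93/49) since 49 mod 4 = 1, 93 mod 4 = 1; sign now +1
(93/49) = (44/49)   [reduce mod 49]
44 = 2^2·11; (2/49) = +1 since 49 mod 8 = 1, so (44/49) = (+1)^2·(11/49); sign now +1
reciprocity: (11/49) = +1·(49/11) since 11 mod 4 = 3, 49 mod 4 = 1; sign now +1
(49/11) = (5/11)   [reduce mod 11]
reciprocity: (5/11) = +1·(11/5) since 5 mod 4 = 1, 11 mod 4 = 3; sign now +1
(11/5) = (1/5)   [reduce mod 5]
(1/5) = 1; final value = sign = +1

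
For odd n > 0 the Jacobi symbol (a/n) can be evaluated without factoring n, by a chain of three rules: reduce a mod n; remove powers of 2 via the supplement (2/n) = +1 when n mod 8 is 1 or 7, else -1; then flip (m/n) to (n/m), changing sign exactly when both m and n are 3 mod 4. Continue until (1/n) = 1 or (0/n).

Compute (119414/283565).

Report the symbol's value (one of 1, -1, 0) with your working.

factor out 2^1: 119414 = 2^1·59707; with 283565 mod 8 = 5, (2/283565) = -1; sign now -1; continue with (59707/283565)
flip (59707/283565) -> (283565/59707): both odd, 59707 mod 4 = 3, 283565 mod 4 = 1, so the flip contributes +1; sign now -1
(283565/59707): 283565 mod 59707 = 44737, so (283565/59707) = (44737/59707)
flip (44737/59707) -> (59707/44737): both odd, 44737 mod 4 = 1, 59707 mod 4 = 3, so the flip contributes +1; sign now -1
(59707/44737): 59707 mod 44737 = 14970, so (59707/44737) = (14970/44737)
factor out 2^1: 14970 = 2^1·7485; with 44737 mod 8 = 1, (2/44737) = +1; sign now -1; continue with (7485/44737)
flip (7485/44737) -> (44737/7485): both odd, 7485 mod 4 = 1, 44737 mod 4 = 1, so the flip contributes +1; sign now -1
(44737/7485): 44737 mod 7485 = 7312, so (44737/7485) = (7312/7485)
factor out 2^4: 7312 = 2^4·457; with 7485 mod 8 = 5, (2/7485) = -1; sign now -1; continue with (457/7485)
flip (457/7485) -> (7485/457): both odd, 457 mod 4 = 1, 7485 mod 4 = 1, so the flip contributes +1; sign now -1
(7485/457): 7485 mod 457 = 173, so (7485/457) = (173/457)
flip (173/457) -> (457/173): both odd, 173 mod 4 = 1, 457 mod 4 = 1, so the flip contributes +1; sign now -1
(457/173): 457 mod 173 = 111, so (457/173) = (111/173)
flip (111/173) -> (173/111): both odd, 111 mod 4 = 3, 173 mod 4 = 1, so the flip contributes +1; sign now -1
(173/111): 173 mod 111 = 62, so (173/111) = (62/111)
factor out 2^1: 62 = 2^1·31; with 111 mod 8 = 7, (2/111) = +1; sign now -1; continue with (31/111)
flip (31/111) -> (111/31): both odd, 31 mod 4 = 3, 111 mod 4 = 3, so the flip contributes -1; sign now +1
(111/31): 111 mod 31 = 18, so (111/31) = (18/31)
factor out 2^1: 18 = 2^1·9; with 31 mod 8 = 7, (2/31) = +1; sign now +1; continue with (9/31)
flip (9/31) -> (31/9): both odd, 9 mod 4 = 1, 31 mod 4 = 3, so the flip contributes +1; sign now +1
(31/9): 31 mod 9 = 4, so (31/9) = (4/9)
factor out 2^2: 4 = 2^2·1; with 9 mod 8 = 1, (2/9) = +1; sign now +1; continue with (1/9)
reached (1/9) = 1, so the symbol is +1

1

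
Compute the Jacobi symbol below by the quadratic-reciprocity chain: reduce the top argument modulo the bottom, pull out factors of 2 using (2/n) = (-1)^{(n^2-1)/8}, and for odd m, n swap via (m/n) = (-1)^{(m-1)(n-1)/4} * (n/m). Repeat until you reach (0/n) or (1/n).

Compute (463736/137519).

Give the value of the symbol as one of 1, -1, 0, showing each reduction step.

-1

(463736/137519) = (51179/137519)   [reduce mod 137519]
reciprocity: (51179/137519) = -1·(137519/51179) since 51179 mod 4 = 3, 137519 mod 4 = 3; sign now -1
(137519/51179) = (35161/51179)   [reduce mod 51179]
reciprocity: (35161/51179) = +1·(51179/35161) since 35161 mod 4 = 1, 51179 mod 4 = 3; sign now -1
(51179/35161) = (16018/35161)   [reduce mod 35161]
16018 = 2^1·8009; (2/35161) = +1 since 35161 mod 8 = 1, so (16018/35161) = (+1)^1·(8009/35161); sign now -1
reciprocity: (8009/35161) = +1·(35161/8009) since 8009 mod 4 = 1, 35161 mod 4 = 1; sign now -1
(35161/8009) = (3125/8009)   [reduce mod 8009]
reciprocity: (3125/8009) = +1·(8009/3125) since 3125 mod 4 = 1, 8009 mod 4 = 1; sign now -1
(8009/3125) = (1759/3125)   [reduce mod 3125]
reciprocity: (1759/3125) = +1·(3125/1759) since 1759 mod 4 = 3, 3125 mod 4 = 1; sign now -1
(3125/1759) = (1366/1759)   [reduce mod 1759]
1366 = 2^1·683; (2/1759) = +1 since 1759 mod 8 = 7, so (1366/1759) = (+1)^1·(683/1759); sign now -1
reciprocity: (683/1759) = -1·(1759/683) since 683 mod 4 = 3, 1759 mod 4 = 3; sign now +1
(1759/683) = (393/683)   [reduce mod 683]
reciprocity: (393/683) = +1·(683/393) since 393 mod 4 = 1, 683 mod 4 = 3; sign now +1
(683/393) = (290/393)   [reduce mod 393]
290 = 2^1·145; (2/393) = +1 since 393 mod 8 = 1, so (290/393) = (+1)^1·(145/393); sign now +1
reciprocity: (145/393) = +1·(393/145) since 145 mod 4 = 1, 393 mod 4 = 1; sign now +1
(393/145) = (103/145)   [reduce mod 145]
reciprocity: (103/145) = +1·(145/103) since 103 mod 4 = 3, 145 mod 4 = 1; sign now +1
(145/103) = (42/103)   [reduce mod 103]
42 = 2^1·21; (2/103) = +1 since 103 mod 8 = 7, so (42/103) = (+1)^1·(21/103); sign now +1
reciprocity: (21/103) = +1·(103/21) since 21 mod 4 = 1, 103 mod 4 = 3; sign now +1
(103/21) = (19/21)   [reduce mod 21]
reciprocity: (19/21) = +1·(21/19) since 19 mod 4 = 3, 21 mod 4 = 1; sign now +1
(21/19) = (2/19)   [reduce mod 19]
2 = 2^1·1; (2/19) = -1 since 19 mod 8 = 3, so (2/19) = (-1)^1·(1/19); sign now -1
(1/19) = 1; final value = sign = -1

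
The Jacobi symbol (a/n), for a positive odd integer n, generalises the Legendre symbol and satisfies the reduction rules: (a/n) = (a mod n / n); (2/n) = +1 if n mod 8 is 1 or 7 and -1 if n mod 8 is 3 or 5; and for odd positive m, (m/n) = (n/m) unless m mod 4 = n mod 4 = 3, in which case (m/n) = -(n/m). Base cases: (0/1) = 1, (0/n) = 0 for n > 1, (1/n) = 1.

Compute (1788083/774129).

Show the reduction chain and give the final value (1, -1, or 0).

(1788083/774129): 1788083 mod 774129 = 239825, so (1788083/774129) = (239825/774129)
flip (239825/774129) -> (774129/239825): both odd, 239825 mod 4 = 1, 774129 mod 4 = 1, so the flip contributes +1; sign now +1
(774129/239825): 774129 mod 239825 = 54654, so (774129/239825) = (54654/239825)
factor out 2^1: 54654 = 2^1·27327; with 239825 mod 8 = 1, (2/239825) = +1; sign now +1; continue with (27327/239825)
flip (27327/239825) -> (239825/27327): both odd, 27327 mod 4 = 3, 239825 mod 4 = 1, so the flip contributes +1; sign now +1
(239825/27327): 239825 mod 27327 = 21209, so (239825/27327) = (21209/27327)
flip (21209/27327) -> (27327/21209): both odd, 21209 mod 4 = 1, 27327 mod 4 = 3, so the flip contributes +1; sign now +1
(27327/21209): 27327 mod 21209 = 6118, so (27327/21209) = (6118/21209)
factor out 2^1: 6118 = 2^1·3059; with 21209 mod 8 = 1, (2/21209) = +1; sign now +1; continue with (3059/21209)
flip (3059/21209) -> (21209/3059): both odd, 3059 mod 4 = 3, 21209 mod 4 = 1, so the flip contributes +1; sign now +1
(21209/3059): 21209 mod 3059 = 2855, so (21209/3059) = (2855/3059)
flip (2855/3059) -> (3059/2855): both odd, 2855 mod 4 = 3, 3059 mod 4 = 3, so the flip contributes -1; sign now -1
(3059/2855): 3059 mod 2855 = 204, so (3059/2855) = (204/2855)
factor out 2^2: 204 = 2^2·51; with 2855 mod 8 = 7, (2/2855) = +1; sign now -1; continue with (51/2855)
flip (51/2855) -> (2855/51): both odd, 51 mod 4 = 3, 2855 mod 4 = 3, so the flip contributes -1; sign now +1
(2855/51): 2855 mod 51 = 50, so (2855/51) = (50/51)
factor out 2^1: 50 = 2^1·25; with 51 mod 8 = 3, (2/51) = -1; sign now -1; continue with (25/51)
flip (25/51) -> (51/25): both odd, 25 mod 4 = 1, 51 mod 4 = 3, so the flip contributes +1; sign now -1
(51/25): 51 mod 25 = 1, so (51/25) = (1/25)
reached (1/25) = 1, so the symbol is -1

-1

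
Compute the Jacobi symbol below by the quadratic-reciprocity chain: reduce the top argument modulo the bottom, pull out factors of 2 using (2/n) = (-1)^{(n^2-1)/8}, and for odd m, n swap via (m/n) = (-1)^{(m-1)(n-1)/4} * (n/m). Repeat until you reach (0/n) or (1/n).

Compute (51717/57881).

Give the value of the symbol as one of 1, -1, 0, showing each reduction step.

reciprocity: (51717/57881) = +1·(57881/51717) since 51717 mod 4 = 1, 57881 mod 4 = 1; sign now +1
(57881/51717) = (6164/51717)   [reduce mod 51717]
6164 = 2^2·1541; (2/51717) = -1 since 51717 mod 8 = 5, so (6164/51717) = (-1)^2·(1541/51717); sign now +1
reciprocity: (1541/51717) = +1·(51717/1541) since 1541 mod 4 = 1, 51717 mod 4 = 1; sign now +1
(51717/1541) = (864/1541)   [reduce mod 1541]
864 = 2^5·27; (2/1541) = -1 since 1541 mod 8 = 5, so (864/1541) = (-1)^5·(27/1541); sign now -1
reciprocity: (27/1541) = +1·(1541/27) since 27 mod 4 = 3, 1541 mod 4 = 1; sign now -1
(1541/27) = (2/27)   [reduce mod 27]
2 = 2^1·1; (2/27) = -1 since 27 mod 8 = 3, so (2/27) = (-1)^1·(1/27); sign now +1
(1/27) = 1; final value = sign = +1

1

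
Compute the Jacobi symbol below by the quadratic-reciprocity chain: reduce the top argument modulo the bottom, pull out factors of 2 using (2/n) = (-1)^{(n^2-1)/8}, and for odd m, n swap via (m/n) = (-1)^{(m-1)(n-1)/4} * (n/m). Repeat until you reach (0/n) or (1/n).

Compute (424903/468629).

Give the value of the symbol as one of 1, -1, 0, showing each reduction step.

1

flip (424903/468629) -> (468629/424903): both odd, 424903 mod 4 = 3, 468629 mod 4 = 1, so the flip contributes +1; sign now +1
(468629/424903): 468629 mod 424903 = 43726, so (468629/424903) = (43726/424903)
factor out 2^1: 43726 = 2^1·21863; with 424903 mod 8 = 7, (2/424903) = +1; sign now +1; continue with (21863/424903)
flip (21863/424903) -> (424903/21863): both odd, 21863 mod 4 = 3, 424903 mod 4 = 3, so the flip contributes -1; sign now -1
(424903/21863): 424903 mod 21863 = 9506, so (424903/21863) = (9506/21863)
factor out 2^1: 9506 = 2^1·4753; with 21863 mod 8 = 7, (2/21863) = +1; sign now -1; continue with (4753/21863)
flip (4753/21863) -> (21863/4753): both odd, 4753 mod 4 = 1, 21863 mod 4 = 3, so the flip contributes +1; sign now -1
(21863/4753): 21863 mod 4753 = 2851, so (21863/4753) = (2851/4753)
flip (2851/4753) -> (4753/2851): both odd, 2851 mod 4 = 3, 4753 mod 4 = 1, so the flip contributes +1; sign now -1
(4753/2851): 4753 mod 2851 = 1902, so (4753/2851) = (1902/2851)
factor out 2^1: 1902 = 2^1·951; with 2851 mod 8 = 3, (2/2851) = -1; sign now +1; continue with (951/2851)
flip (951/2851) -> (2851/951): both odd, 951 mod 4 = 3, 2851 mod 4 = 3, so the flip contributes -1; sign now -1
(2851/951): 2851 mod 951 = 949, so (2851/951) = (949/951)
flip (949/951) -> (951/949): both odd, 949 mod 4 = 1, 951 mod 4 = 3, so the flip contributes +1; sign now -1
(951/949): 951 mod 949 = 2, so (951/949) = (2/949)
factor out 2^1: 2 = 2^1·1; with 949 mod 8 = 5, (2/949) = -1; sign now +1; continue with (1/949)
reached (1/949) = 1, so the symbol is +1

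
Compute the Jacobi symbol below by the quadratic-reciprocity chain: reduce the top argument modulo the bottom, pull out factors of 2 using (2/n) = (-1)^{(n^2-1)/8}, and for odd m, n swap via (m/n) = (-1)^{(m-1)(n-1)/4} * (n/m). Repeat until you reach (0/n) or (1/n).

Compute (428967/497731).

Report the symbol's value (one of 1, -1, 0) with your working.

reciprocity: (428967/497731) = -1·(497731/428967) since 428967 mod 4 = 3, 497731 mod 4 = 3; sign now -1
(497731/428967) = (68764/428967)   [reduce mod 428967]
68764 = 2^2·17191; (2/428967) = +1 since 428967 mod 8 = 7, so (68764/428967) = (+1)^2·(17191/428967); sign now -1
reciprocity: (17191/428967) = -1·(428967/17191) since 17191 mod 4 = 3, 428967 mod 4 = 3; sign now +1
(428967/17191) = (16383/17191)   [reduce mod 17191]
reciprocity: (16383/17191) = -1·(17191/16383) since 16383 mod 4 = 3, 17191 mod 4 = 3; sign now -1
(17191/16383) = (808/16383)   [reduce mod 16383]
808 = 2^3·101; (2/16383) = +1 since 16383 mod 8 = 7, so (808/16383) = (+1)^3·(101/16383); sign now -1
reciprocity: (101/16383) = +1·(16383/101) since 101 mod 4 = 1, 16383 mod 4 = 3; sign now -1
(16383/101) = (21/101)   [reduce mod 101]
reciprocity: (21/101) = +1·(101/21) since 21 mod 4 = 1, 101 mod 4 = 1; sign now -1
(101/21) = (17/21)   [reduce mod 21]
reciprocity: (17/21) = +1·(21/17) since 17 mod 4 = 1, 21 mod 4 = 1; sign now -1
(21/17) = (4/17)   [reduce mod 17]
4 = 2^2·1; (2/17) = +1 since 17 mod 8 = 1, so (4/17) = (+1)^2·(1/17); sign now -1
(1/17) = 1; final value = sign = -1

-1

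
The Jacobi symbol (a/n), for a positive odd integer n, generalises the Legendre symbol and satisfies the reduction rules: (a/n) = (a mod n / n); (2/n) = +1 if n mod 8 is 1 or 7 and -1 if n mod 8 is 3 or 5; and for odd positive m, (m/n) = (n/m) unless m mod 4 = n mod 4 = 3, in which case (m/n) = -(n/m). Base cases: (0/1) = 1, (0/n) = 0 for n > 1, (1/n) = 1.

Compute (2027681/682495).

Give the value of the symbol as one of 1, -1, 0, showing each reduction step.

1

(2027681/682495) = (662691/682495)   [reduce mod 682495]
reciprocity: (662691/682495) = -1·(682495/662691) since 662691 mod 4 = 3, 682495 mod 4 = 3; sign now -1
(682495/662691) = (19804/662691)   [reduce mod 662691]
19804 = 2^2·4951; (2/662691) = -1 since 662691 mod 8 = 3, so (19804/662691) = (-1)^2·(4951/662691); sign now -1
reciprocity: (4951/662691) = -1·(662691/4951) since 4951 mod 4 = 3, 662691 mod 4 = 3; sign now +1
(662691/4951) = (4208/4951)   [reduce mod 4951]
4208 = 2^4·263; (2/4951) = +1 since 4951 mod 8 = 7, so (4208/4951) = (+1)^4·(263/4951); sign now +1
reciprocity: (263/4951) = -1·(4951/263) since 263 mod 4 = 3, 4951 mod 4 = 3; sign now -1
(4951/263) = (217/263)   [reduce mod 263]
reciprocity: (217/263) = +1·(263/217) since 217 mod 4 = 1, 263 mod 4 = 3; sign now -1
(263/217) = (46/217)   [reduce mod 217]
46 = 2^1·23; (2/217) = +1 since 217 mod 8 = 1, so (46/217) = (+1)^1·(23/217); sign now -1
reciprocity: (23/217) = +1·(217/23) since 23 mod 4 = 3, 217 mod 4 = 1; sign now -1
(217/23) = (10/23)   [reduce mod 23]
10 = 2^1·5; (2/23) = +1 since 23 mod 8 = 7, so (10/23) = (+1)^1·(5/23); sign now -1
reciprocity: (5/23) = +1·(23/5) since 5 mod 4 = 1, 23 mod 4 = 3; sign now -1
(23/5) = (3/5)   [reduce mod 5]
reciprocity: (3/5) = +1·(5/3) since 3 mod 4 = 3, 5 mod 4 = 1; sign now -1
(5/3) = (2/3)   [reduce mod 3]
2 = 2^1·1; (2/3) = -1 since 3 mod 8 = 3, so (2/3) = (-1)^1·(1/3); sign now +1
(1/3) = 1; final value = sign = +1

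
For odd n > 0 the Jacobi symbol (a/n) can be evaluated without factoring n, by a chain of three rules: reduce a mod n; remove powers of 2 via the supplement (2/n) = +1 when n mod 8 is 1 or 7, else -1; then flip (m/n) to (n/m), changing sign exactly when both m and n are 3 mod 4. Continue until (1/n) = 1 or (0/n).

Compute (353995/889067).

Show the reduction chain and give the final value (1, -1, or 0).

flip (353995/889067) -> (889067/353995): both odd, 353995 mod 4 = 3, 889067 mod 4 = 3, so the flip contributes -1; sign now -1
(889067/353995): 889067 mod 353995 = 181077, so (889067/353995) = (181077/353995)
flip (181077/353995) -> (353995/181077): both odd, 181077 mod 4 = 1, 353995 mod 4 = 3, so the flip contributes +1; sign now -1
(353995/181077): 353995 mod 181077 = 172918, so (353995/181077) = (172918/181077)
factor out 2^1: 172918 = 2^1·86459; with 181077 mod 8 = 5, (2/181077) = -1; sign now +1; continue with (86459/181077)
flip (86459/181077) -> (181077/86459): both odd, 86459 mod 4 = 3, 181077 mod 4 = 1, so the flip contributes +1; sign now +1
(181077/86459): 181077 mod 86459 = 8159, so (181077/86459) = (8159/86459)
flip (8159/86459) -> (86459/8159): both odd, 8159 mod 4 = 3, 86459 mod 4 = 3, so the flip contributes -1; sign now -1
(86459/8159): 86459 mod 8159 = 4869, so (86459/8159) = (4869/8159)
flip (4869/8159) -> (8159/4869): both odd, 4869 mod 4 = 1, 8159 mod 4 = 3, so the flip contributes +1; sign now -1
(8159/4869): 8159 mod 4869 = 3290, so (8159/4869) = (3290/4869)
factor out 2^1: 3290 = 2^1·1645; with 4869 mod 8 = 5, (2/4869) = -1; sign now +1; continue with (1645/4869)
flip (1645/4869) -> (4869/1645): both odd, 1645 mod 4 = 1, 4869 mod 4 = 1, so the flip contributes +1; sign now +1
(4869/1645): 4869 mod 1645 = 1579, so (4869/1645) = (1579/1645)
flip (1579/1645) -> (1645/1579): both odd, 1579 mod 4 = 3, 1645 mod 4 = 1, so the flip contributes +1; sign now +1
(1645/1579): 1645 mod 1579 = 66, so (1645/1579) = (66/1579)
factor out 2^1: 66 = 2^1·33; with 1579 mod 8 = 3, (2/1579) = -1; sign now -1; continue with (33/1579)
flip (33/1579) -> (1579/33): both odd, 33 mod 4 = 1, 1579 mod 4 = 3, so the flip contributes +1; sign now -1
(1579/33): 1579 mod 33 = 28, so (1579/33) = (28/33)
factor out 2^2: 28 = 2^2·7; with 33 mod 8 = 1, (2/33) = +1; sign now -1; continue with (7/33)
flip (7/33) -> (33/7): both odd, 7 mod 4 = 3, 33 mod 4 = 1, so the flip contributes +1; sign now -1
(33/7): 33 mod 7 = 5, so (33/7) = (5/7)
flip (5/7) -> (7/5): both odd, 5 mod 4 = 1, 7 mod 4 = 3, so the flip contributes +1; sign now -1
(7/5): 7 mod 5 = 2, so (7/5) = (2/5)
factor out 2^1: 2 = 2^1·1; with 5 mod 8 = 5, (2/5) = -1; sign now +1; continue with (1/5)
reached (1/5) = 1, so the symbol is +1

1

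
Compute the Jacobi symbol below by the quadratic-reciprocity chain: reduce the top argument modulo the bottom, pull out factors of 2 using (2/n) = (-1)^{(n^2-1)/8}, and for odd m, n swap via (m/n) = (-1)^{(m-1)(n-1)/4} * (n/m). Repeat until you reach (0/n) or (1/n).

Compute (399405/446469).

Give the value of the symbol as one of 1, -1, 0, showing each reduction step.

flip (399405/446469) -> (446469/399405): both odd, 399405 mod 4 = 1, 446469 mod 4 = 1, so the flip contributes +1; sign now +1
(446469/399405): 446469 mod 399405 = 47064, so (446469/399405) = (47064/399405)
factor out 2^3: 47064 = 2^3·5883; with 399405 mod 8 = 5, (2/399405) = -1; sign now -1; continue with (5883/399405)
flip (5883/399405) -> (399405/5883): both odd, 5883 mod 4 = 3, 399405 mod 4 = 1, so the flip contributes +1; sign now -1
(399405/5883): 399405 mod 5883 = 5244, so (399405/5883) = (5244/5883)
factor out 2^2: 5244 = 2^2·1311; with 5883 mod 8 = 3, (2/5883) = -1; sign now -1; continue with (1311/5883)
flip (1311/5883) -> (5883/1311): both odd, 1311 mod 4 = 3, 5883 mod 4 = 3, so the flip contributes -1; sign now +1
(5883/1311): 5883 mod 1311 = 639, so (5883/1311) = (639/1311)
flip (639/1311) -> (1311/639): both odd, 639 mod 4 = 3, 1311 mod 4 = 3, so the flip contributes -1; sign now -1
(1311/639): 1311 mod 639 = 33, so (1311/639) = (33/639)
flip (33/639) -> (639/33): both odd, 33 mod 4 = 1, 639 mod 4 = 3, so the flip contributes +1; sign now -1
(639/33): 639 mod 33 = 12, so (639/33) = (12/33)
factor out 2^2: 12 = 2^2·3; with 33 mod 8 = 1, (2/33) = +1; sign now -1; continue with (3/33)
flip (3/33) -> (33/3): both odd, 3 mod 4 = 3, 33 mod 4 = 1, so the flip contributes +1; sign now -1
(33/3): 33 mod 3 = 0, so (33/3) = (0/3)
reached (0/3); gcd(a, n) > 1, so (0/3) = 0 and the symbol is 0

0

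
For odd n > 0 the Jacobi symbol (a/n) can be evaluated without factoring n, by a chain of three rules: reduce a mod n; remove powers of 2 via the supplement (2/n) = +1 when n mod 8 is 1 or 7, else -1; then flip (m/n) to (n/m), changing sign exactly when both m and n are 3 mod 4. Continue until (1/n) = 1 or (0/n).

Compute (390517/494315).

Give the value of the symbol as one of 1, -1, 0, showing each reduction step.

-1

reciprocity: (390517/494315) = +1·(494315/390517) since 390517 mod 4 = 1, 494315 mod 4 = 3; sign now +1
(494315/390517) = (103798/390517)   [reduce mod 390517]
103798 = 2^1·51899; (2/390517) = -1 since 390517 mod 8 = 5, so (103798/390517) = (-1)^1·(51899/390517); sign now -1
reciprocity: (51899/390517) = +1·(390517/51899) since 51899 mod 4 = 3, 390517 mod 4 = 1; sign now -1
(390517/51899) = (27224/51899)   [reduce mod 51899]
27224 = 2^3·3403; (2/51899) = -1 since 51899 mod 8 = 3, so (27224/51899) = (-1)^3·(3403/51899); sign now +1
reciprocity: (3403/51899) = -1·(51899/3403) since 3403 mod 4 = 3, 51899 mod 4 = 3; sign now -1
(51899/3403) = (854/3403)   [reduce mod 3403]
854 = 2^1·427; (2/3403) = -1 since 3403 mod 8 = 3, so (854/3403) = (-1)^1·(427/3403); sign now +1
reciprocity: (427/3403) = -1·(3403/427) since 427 mod 4 = 3, 3403 mod 4 = 3; sign now -1
(3403/427) = (414/427)   [reduce mod 427]
414 = 2^1·207; (2/427) = -1 since 427 mod 8 = 3, so (414/427) = (-1)^1·(207/427); sign now +1
reciprocity: (207/427) = -1·(427/207) since 207 mod 4 = 3, 427 mod 4 = 3; sign now -1
(427/207) = (13/207)   [reduce mod 207]
reciprocity: (13/207) = +1·(207/13) since 13 mod 4 = 1, 207 mod 4 = 3; sign now -1
(207/13) = (12/13)   [reduce mod 13]
12 = 2^2·3; (2/13) = -1 since 13 mod 8 = 5, so (12/13) = (-1)^2·(3/13); sign now -1
reciprocity: (3/13) = +1·(13/3) since 3 mod 4 = 3, 13 mod 4 = 1; sign now -1
(13/3) = (1/3)   [reduce mod 3]
(1/3) = 1; final value = sign = -1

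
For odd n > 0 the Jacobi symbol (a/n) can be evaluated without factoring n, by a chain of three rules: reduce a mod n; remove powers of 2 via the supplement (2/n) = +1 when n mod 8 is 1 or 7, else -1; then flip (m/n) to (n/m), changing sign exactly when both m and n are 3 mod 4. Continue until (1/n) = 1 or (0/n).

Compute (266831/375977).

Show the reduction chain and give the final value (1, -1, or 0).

flip (266831/375977) -> (375977/266831): both odd, 266831 mod 4 = 3, 375977 mod 4 = 1, so the flip contributes +1; sign now +1
(375977/266831): 375977 mod 266831 = 109146, so (375977/266831) = (109146/266831)
factor out 2^1: 109146 = 2^1·54573; with 266831 mod 8 = 7, (2/266831) = +1; sign now +1; continue with (54573/266831)
flip (54573/266831) -> (266831/54573): both odd, 54573 mod 4 = 1, 266831 mod 4 = 3, so the flip contributes +1; sign now +1
(266831/54573): 266831 mod 54573 = 48539, so (266831/54573) = (48539/54573)
flip (48539/54573) -> (54573/48539): both odd, 48539 mod 4 = 3, 54573 mod 4 = 1, so the flip contributes +1; sign now +1
(54573/48539): 54573 mod 48539 = 6034, so (54573/48539) = (6034/48539)
factor out 2^1: 6034 = 2^1·3017; with 48539 mod 8 = 3, (2/48539) = -1; sign now -1; continue with (3017/48539)
flip (3017/48539) -> (48539/3017): both odd, 3017 mod 4 = 1, 48539 mod 4 = 3, so the flip contributes +1; sign now -1
(48539/3017): 48539 mod 3017 = 267, so (48539/3017) = (267/3017)
flip (267/3017) -> (3017/267): both odd, 267 mod 4 = 3, 3017 mod 4 = 1, so the flip contributes +1; sign now -1
(3017/267): 3017 mod 267 = 80, so (3017/267) = (80/267)
factor out 2^4: 80 = 2^4·5; with 267 mod 8 = 3, (2/267) = -1; sign now -1; continue with (5/267)
flip (5/267) -> (267/5): both odd, 5 mod 4 = 1, 267 mod 4 = 3, so the flip contributes +1; sign now -1
(267/5): 267 mod 5 = 2, so (267/5) = (2/5)
factor out 2^1: 2 = 2^1·1; with 5 mod 8 = 5, (2/5) = -1; sign now +1; continue with (1/5)
reached (1/5) = 1, so the symbol is +1

1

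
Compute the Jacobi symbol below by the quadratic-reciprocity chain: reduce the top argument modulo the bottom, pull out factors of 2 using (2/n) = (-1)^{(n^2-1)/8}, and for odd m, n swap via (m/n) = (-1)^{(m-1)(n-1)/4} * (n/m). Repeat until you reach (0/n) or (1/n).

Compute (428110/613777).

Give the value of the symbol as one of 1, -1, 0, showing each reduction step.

factor out 2^1: 428110 = 2^1·214055; with 613777 mod 8 = 1, (2/613777) = +1; sign now +1; continue with (214055/613777)
flip (214055/613777) -> (613777/214055): both odd, 214055 mod 4 = 3, 613777 mod 4 = 1, so the flip contributes +1; sign now +1
(613777/214055): 613777 mod 214055 = 185667, so (613777/214055) = (185667/214055)
flip (185667/214055) -> (214055/185667): both odd, 185667 mod 4 = 3, 214055 mod 4 = 3, so the flip contributes -1; sign now -1
(214055/185667): 214055 mod 185667 = 28388, so (214055/185667) = (28388/185667)
factor out 2^2: 28388 = 2^2·7097; with 185667 mod 8 = 3, (2/185667) = -1; sign now -1; continue with (7097/185667)
flip (7097/185667) -> (185667/7097): both odd, 7097 mod 4 = 1, 185667 mod 4 = 3, so the flip contributes +1; sign now -1
(185667/7097): 185667 mod 7097 = 1145, so (185667/7097) = (1145/7097)
flip (1145/7097) -> (7097/1145): both odd, 1145 mod 4 = 1, 7097 mod 4 = 1, so the flip contributes +1; sign now -1
(7097/1145): 7097 mod 1145 = 227, so (7097/1145) = (227/1145)
flip (227/1145) -> (1145/227): both odd, 227 mod 4 = 3, 1145 mod 4 = 1, so the flip contributes +1; sign now -1
(1145/227): 1145 mod 227 = 10, so (1145/227) = (10/227)
factor out 2^1: 10 = 2^1·5; with 227 mod 8 = 3, (2/227) = -1; sign now +1; continue with (5/227)
flip (5/227) -> (227/5): both odd, 5 mod 4 = 1, 227 mod 4 = 3, so the flip contributes +1; sign now +1
(227/5): 227 mod 5 = 2, so (227/5) = (2/5)
factor out 2^1: 2 = 2^1·1; with 5 mod 8 = 5, (2/5) = -1; sign now -1; continue with (1/5)
reached (1/5) = 1, so the symbol is -1

-1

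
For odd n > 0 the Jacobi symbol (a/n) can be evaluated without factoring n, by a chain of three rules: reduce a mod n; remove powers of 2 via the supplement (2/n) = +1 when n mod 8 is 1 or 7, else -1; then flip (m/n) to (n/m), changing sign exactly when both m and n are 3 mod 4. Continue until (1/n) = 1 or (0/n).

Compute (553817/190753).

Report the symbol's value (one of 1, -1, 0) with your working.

-1

(553817/190753): 553817 mod 190753 = 172311, so (553817/190753) = (172311/190753)
flip (172311/190753) -> (190753/172311): both odd, 172311 mod 4 = 3, 190753 mod 4 = 1, so the flip contributes +1; sign now +1
(190753/172311): 190753 mod 172311 = 18442, so (190753/172311) = (18442/172311)
factor out 2^1: 18442 = 2^1·9221; with 172311 mod 8 = 7, (2/172311) = +1; sign now +1; continue with (9221/172311)
flip (9221/172311) -> (172311/9221): both odd, 9221 mod 4 = 1, 172311 mod 4 = 3, so the flip contributes +1; sign now +1
(172311/9221): 172311 mod 9221 = 6333, so (172311/9221) = (6333/9221)
flip (6333/9221) -> (9221/6333): both odd, 6333 mod 4 = 1, 9221 mod 4 = 1, so the flip contributes +1; sign now +1
(9221/6333): 9221 mod 6333 = 2888, so (9221/6333) = (2888/6333)
factor out 2^3: 2888 = 2^3·361; with 6333 mod 8 = 5, (2/6333) = -1; sign now -1; continue with (361/6333)
flip (361/6333) -> (6333/361): both odd, 361 mod 4 = 1, 6333 mod 4 = 1, so the flip contributes +1; sign now -1
(6333/361): 6333 mod 361 = 196, so (6333/361) = (196/361)
factor out 2^2: 196 = 2^2·49; with 361 mod 8 = 1, (2/361) = +1; sign now -1; continue with (49/361)
flip (49/361) -> (361/49): both odd, 49 mod 4 = 1, 361 mod 4 = 1, so the flip contributes +1; sign now -1
(361/49): 361 mod 49 = 18, so (361/49) = (18/49)
factor out 2^1: 18 = 2^1·9; with 49 mod 8 = 1, (2/49) = +1; sign now -1; continue with (9/49)
flip (9/49) -> (49/9): both odd, 9 mod 4 = 1, 49 mod 4 = 1, so the flip contributes +1; sign now -1
(49/9): 49 mod 9 = 4, so (49/9) = (4/9)
factor out 2^2: 4 = 2^2·1; with 9 mod 8 = 1, (2/9) = +1; sign now -1; continue with (1/9)
reached (1/9) = 1, so the symbol is -1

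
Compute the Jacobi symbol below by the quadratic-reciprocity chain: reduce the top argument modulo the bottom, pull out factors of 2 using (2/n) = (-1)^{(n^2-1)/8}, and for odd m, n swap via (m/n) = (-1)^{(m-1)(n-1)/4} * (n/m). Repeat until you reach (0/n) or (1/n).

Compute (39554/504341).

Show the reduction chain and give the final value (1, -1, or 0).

-1

39554 = 2^1·19777; (2/504341) = -1 since 504341 mod 8 = 5, so (39554/504341) = (-1)^1·(19777/504341); sign now -1
reciprocity: (19777/504341) = +1·(504341/19777) since 19777 mod 4 = 1, 504341 mod 4 = 1; sign now -1
(504341/19777) = (9916/19777)   [reduce mod 19777]
9916 = 2^2·2479; (2/19777) = +1 since 19777 mod 8 = 1, so (9916/19777) = (+1)^2·(2479/19777); sign now -1
reciprocity: (2479/19777) = +1·(19777/2479) since 2479 mod 4 = 3, 19777 mod 4 = 1; sign now -1
(19777/2479) = (2424/2479)   [reduce mod 2479]
2424 = 2^3·303; (2/2479) = +1 since 2479 mod 8 = 7, so (2424/2479) = (+1)^3·(303/2479); sign now -1
reciprocity: (303/2479) = -1·(2479/303) since 303 mod 4 = 3, 2479 mod 4 = 3; sign now +1
(2479/303) = (55/303)   [reduce mod 303]
reciprocity: (55/303) = -1·(303/55) since 55 mod 4 = 3, 303 mod 4 = 3; sign now -1
(303/55) = (28/55)   [reduce mod 55]
28 = 2^2·7; (2/55) = +1 since 55 mod 8 = 7, so (28/55) = (+1)^2·(7/55); sign now -1
reciprocity: (7/55) = -1·(55/7) since 7 mod 4 = 3, 55 mod 4 = 3; sign now +1
(55/7) = (6/7)   [reduce mod 7]
6 = 2^1·3; (2/7) = +1 since 7 mod 8 = 7, so (6/7) = (+1)^1·(3/7); sign now +1
reciprocity: (3/7) = -1·(7/3) since 3 mod 4 = 3, 7 mod 4 = 3; sign now -1
(7/3) = (1/3)   [reduce mod 3]
(1/3) = 1; final value = sign = -1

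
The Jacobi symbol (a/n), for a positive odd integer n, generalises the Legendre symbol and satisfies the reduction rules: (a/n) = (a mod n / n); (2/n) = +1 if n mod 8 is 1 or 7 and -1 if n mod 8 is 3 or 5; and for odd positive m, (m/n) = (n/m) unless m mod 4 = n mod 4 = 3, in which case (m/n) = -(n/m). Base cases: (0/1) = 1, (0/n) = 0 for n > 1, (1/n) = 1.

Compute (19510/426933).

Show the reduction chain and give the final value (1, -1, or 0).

factor out 2^1: 19510 = 2^1·9755; with 426933 mod 8 = 5, (2/426933) = -1; sign now -1; continue with (9755/426933)
flip (9755/426933) -> (426933/9755): both odd, 9755 mod 4 = 3, 426933 mod 4 = 1, so the flip contributes +1; sign now -1
(426933/9755): 426933 mod 9755 = 7468, so (426933/9755) = (7468/9755)
factor out 2^2: 7468 = 2^2·1867; with 9755 mod 8 = 3, (2/9755) = -1; sign now -1; continue with (1867/9755)
flip (1867/9755) -> (9755/1867): both odd, 1867 mod 4 = 3, 9755 mod 4 = 3, so the flip contributes -1; sign now +1
(9755/1867): 9755 mod 1867 = 420, so (9755/1867) = (420/1867)
factor out 2^2: 420 = 2^2·105; with 1867 mod 8 = 3, (2/1867) = -1; sign now +1; continue with (105/1867)
flip (105/1867) -> (1867/105): both odd, 105 mod 4 = 1, 1867 mod 4 = 3, so the flip contributes +1; sign now +1
(1867/105): 1867 mod 105 = 82, so (1867/105) = (82/105)
factor out 2^1: 82 = 2^1·41; with 105 mod 8 = 1, (2/105) = +1; sign now +1; continue with (41/105)
flip (41/105) -> (105/41): both odd, 41 mod 4 = 1, 105 mod 4 = 1, so the flip contributes +1; sign now +1
(105/41): 105 mod 41 = 23, so (105/41) = (23/41)
flip (23/41) -> (41/23): both odd, 23 mod 4 = 3, 41 mod 4 = 1, so the flip contributes +1; sign now +1
(41/23): 41 mod 23 = 18, so (41/23) = (18/23)
factor out 2^1: 18 = 2^1·9; with 23 mod 8 = 7, (2/23) = +1; sign now +1; continue with (9/23)
flip (9/23) -> (23/9): both odd, 9 mod 4 = 1, 23 mod 4 = 3, so the flip contributes +1; sign now +1
(23/9): 23 mod 9 = 5, so (23/9) = (5/9)
flip (5/9) -> (9/5): both odd, 5 mod 4 = 1, 9 mod 4 = 1, so the flip contributes +1; sign now +1
(9/5): 9 mod 5 = 4, so (9/5) = (4/5)
factor out 2^2: 4 = 2^2·1; with 5 mod 8 = 5, (2/5) = -1; sign now +1; continue with (1/5)
reached (1/5) = 1, so the symbol is +1

1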